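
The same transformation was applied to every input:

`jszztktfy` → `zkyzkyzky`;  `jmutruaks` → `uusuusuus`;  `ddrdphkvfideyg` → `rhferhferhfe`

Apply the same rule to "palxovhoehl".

lvelvelve

Each output is the input with this applied: keep one character in every 3, starting at position 3 (positions 3rd, 6th, 9th, ...), then write the whole string 3 times in a row.
"palxovhoehl" → "lve" → "lvelvelve".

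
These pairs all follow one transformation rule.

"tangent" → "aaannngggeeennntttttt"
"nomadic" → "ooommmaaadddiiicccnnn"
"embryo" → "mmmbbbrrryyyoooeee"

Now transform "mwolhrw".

Looking at the pairs, the operation is to repeat every character 3 times, then move the first 3 characters to the end (rotate left by 3).
For "mwolhrw", step one produces "mmmwwwooolllhhhrrrwww"; step two turns that into "wwwooolllhhhrrrwwwmmm".
(Check on "nomadic": → "nnnooommmaaadddiiiccc" → "ooommmaaadddiiicccnnn" ✓)

wwwooolllhhhrrrwwwmmm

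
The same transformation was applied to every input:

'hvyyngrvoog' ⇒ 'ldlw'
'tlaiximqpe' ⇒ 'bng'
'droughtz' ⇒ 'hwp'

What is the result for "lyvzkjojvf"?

oaz

The rule is to shift every letter 10 places backward in the alphabet (wrapping around), then keep one character in every 3, starting at position 2 (positions 2nd, 5th, 8th, ...).
"lyvzkjojvf" → "oaz".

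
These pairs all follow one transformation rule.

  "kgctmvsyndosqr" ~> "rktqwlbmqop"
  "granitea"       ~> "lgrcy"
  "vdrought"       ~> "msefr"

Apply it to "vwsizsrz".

gxqpx

Looking at the pairs, the operation is to delete the first 3 characters, then shift every letter 2 places backward in the alphabet (wrapping around).
On "vwsizsrz": the first step gives "izsrz", and the second then gives "gxqpx".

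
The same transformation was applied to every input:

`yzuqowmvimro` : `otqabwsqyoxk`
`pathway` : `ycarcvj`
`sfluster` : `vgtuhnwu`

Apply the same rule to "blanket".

mgvdncp

The rule is to move the last 3 characters to the front (rotate right by 3), then shift every letter 2 places forward in the alphabet (wrapping around).
For "blanket", step one produces "ketblan"; step two turns that into "mgvdncp".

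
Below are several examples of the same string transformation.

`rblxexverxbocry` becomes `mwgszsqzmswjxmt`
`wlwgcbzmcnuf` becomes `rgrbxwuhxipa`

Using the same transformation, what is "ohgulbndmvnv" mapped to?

jcbpgwiyhqiq

The transformation: shift every letter 5 places backward in the alphabet (wrapping around).
Applying that to "ohgulbndmvnv" gives "jcbpgwiyhqiq".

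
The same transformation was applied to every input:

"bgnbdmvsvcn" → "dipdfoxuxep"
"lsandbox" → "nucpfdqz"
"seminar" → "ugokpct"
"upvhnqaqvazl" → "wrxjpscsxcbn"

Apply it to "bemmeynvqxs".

dgoogapxszu

The transformation: shift every letter 2 places forward in the alphabet (wrapping around).
Applying that to "bemmeynvqxs" gives "dgoogapxszu".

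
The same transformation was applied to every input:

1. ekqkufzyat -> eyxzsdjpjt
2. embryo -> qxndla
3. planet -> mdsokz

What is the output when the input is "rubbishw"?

hrgvqtaa

What's happening: shift every letter 1 place backward in the alphabet (wrapping around), then swap the front and back halves of the string.
"rubbishw" → "qtaahrgv" → "hrgvqtaa".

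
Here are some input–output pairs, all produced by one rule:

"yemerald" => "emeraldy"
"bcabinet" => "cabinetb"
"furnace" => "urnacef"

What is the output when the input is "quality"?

ualityq

The rule is to move the first character to the end.
For "quality" the result is "ualityq".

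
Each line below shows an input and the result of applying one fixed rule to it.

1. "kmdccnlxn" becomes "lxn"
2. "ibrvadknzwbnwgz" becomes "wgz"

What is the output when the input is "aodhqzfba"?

The rule is to keep only the last 3 characters.
Doing the same to "aodhqzfba": "fba".

fba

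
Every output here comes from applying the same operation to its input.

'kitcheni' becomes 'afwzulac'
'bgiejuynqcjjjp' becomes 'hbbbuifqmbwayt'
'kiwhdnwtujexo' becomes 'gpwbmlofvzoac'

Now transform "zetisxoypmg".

yehqgpkalwr

The pattern: shift every letter 8 places backward in the alphabet (wrapping around), then reverse the string.
Starting from "zetisxoypmg": after the first operation, "rwlakpgqhey"; after the second, "yehqgpkalwr".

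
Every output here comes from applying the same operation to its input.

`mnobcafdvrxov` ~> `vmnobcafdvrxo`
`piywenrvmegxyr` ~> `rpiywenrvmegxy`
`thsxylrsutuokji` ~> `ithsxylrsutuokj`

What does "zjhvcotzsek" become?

kzjhvcotzse

What's happening: move the last character to the front.
For "zjhvcotzsek" the result is "kzjhvcotzse".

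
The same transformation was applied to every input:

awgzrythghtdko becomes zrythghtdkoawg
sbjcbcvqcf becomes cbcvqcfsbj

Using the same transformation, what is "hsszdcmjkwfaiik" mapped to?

What's happening: move the first 3 characters to the end (rotate left by 3).
Doing the same to "hsszdcmjkwfaiik": "zdcmjkwfaiikhss".

zdcmjkwfaiikhss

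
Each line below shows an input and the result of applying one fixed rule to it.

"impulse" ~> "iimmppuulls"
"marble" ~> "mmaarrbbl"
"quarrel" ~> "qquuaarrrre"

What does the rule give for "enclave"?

Looking at the pairs, the operation is to double every character, then delete the last 3 characters.
Applying both steps to "enclave": "eennccllaavvee", then "eennccllaav".
(Check on "marble": → "mmaarrbbllee" → "mmaarrbbl" ✓)

eennccllaav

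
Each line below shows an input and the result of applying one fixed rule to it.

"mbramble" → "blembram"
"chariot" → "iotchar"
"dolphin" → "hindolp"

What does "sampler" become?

The pattern: move the last 3 characters to the front (rotate right by 3).
"sampler" → "lersamp".

lersamp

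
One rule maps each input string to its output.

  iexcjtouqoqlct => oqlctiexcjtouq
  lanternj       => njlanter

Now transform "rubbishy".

In each case the input is transformed by: move the first 2 characters to the end (rotate left by 2), then swap the front and back halves of the string.
Applying both steps to "rubbishy": "bbishyru", then "hyrubbis".

hyrubbis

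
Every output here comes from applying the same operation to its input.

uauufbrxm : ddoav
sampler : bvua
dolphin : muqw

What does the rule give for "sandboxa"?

The transformation: keep every other character starting from the first (positions 1st, 3rd, 5th, ...), then shift every letter 9 places forward in the alphabet (wrapping around).
"sandboxa" → "snbx" → "bwkg".

bwkg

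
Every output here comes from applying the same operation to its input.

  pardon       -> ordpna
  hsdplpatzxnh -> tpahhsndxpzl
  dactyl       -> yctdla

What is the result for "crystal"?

Rule — take characters alternately from the front and the back (1st, last, 2nd, 2nd-last, ...), then move the last 3 characters to the front (rotate right by 3).
For "crystal", step one produces "clrayts"; step two turns that into "ytsclra".

ytsclra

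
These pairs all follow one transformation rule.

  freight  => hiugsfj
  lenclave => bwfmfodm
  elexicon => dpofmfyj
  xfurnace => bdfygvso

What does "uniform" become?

psnvojg

The transformation: move the last 3 characters to the front (rotate right by 3), then shift every letter 1 place forward in the alphabet (wrapping around).
"uniform" → "ormunif" → "psnvojg".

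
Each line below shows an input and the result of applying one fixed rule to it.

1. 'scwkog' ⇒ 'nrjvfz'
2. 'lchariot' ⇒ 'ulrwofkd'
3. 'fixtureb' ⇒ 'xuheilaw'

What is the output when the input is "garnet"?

qhwjdu

The transformation: swap the front and back halves of the string, then shift every letter 3 places forward in the alphabet (wrapping around).
On "garnet": the first step gives "netgar", and the second then gives "qhwjdu".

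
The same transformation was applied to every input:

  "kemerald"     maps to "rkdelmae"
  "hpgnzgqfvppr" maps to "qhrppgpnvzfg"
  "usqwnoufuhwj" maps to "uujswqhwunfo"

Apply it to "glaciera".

Each output is the input with this applied: take characters alternately from the front and the back (1st, last, 2nd, 2nd-last, ...), then move the last character to the front.
On "glaciera": the first step gives "galraeci", and the second then gives "igalraec".

igalraec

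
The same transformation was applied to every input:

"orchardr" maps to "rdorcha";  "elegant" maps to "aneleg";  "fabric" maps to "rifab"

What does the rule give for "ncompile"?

The pattern: delete the last character, then move the last 2 characters to the front (rotate right by 2).
Starting from "ncompile": after the first operation, "ncompil"; after the second, "ilncomp".
(Check on "fabric": → "fabri" → "rifab" ✓)

ilncomp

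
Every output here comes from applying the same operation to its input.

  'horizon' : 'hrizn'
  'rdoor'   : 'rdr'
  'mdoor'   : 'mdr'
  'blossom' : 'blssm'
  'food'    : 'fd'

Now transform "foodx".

fdx

The transformation: remove every "o".
For "foodx" the result is "fdx".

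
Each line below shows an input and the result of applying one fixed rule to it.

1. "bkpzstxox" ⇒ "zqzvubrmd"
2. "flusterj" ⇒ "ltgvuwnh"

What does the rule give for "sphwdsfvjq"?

slxhufyjru

The pattern: reverse the string, then shift every letter 2 places forward in the alphabet (wrapping around).
Applying both steps to "sphwdsfvjq": "qjvfsdwhps", then "slxhufyjru".
(Check on "flusterj": → "jretsulf" → "ltgvuwnh" ✓)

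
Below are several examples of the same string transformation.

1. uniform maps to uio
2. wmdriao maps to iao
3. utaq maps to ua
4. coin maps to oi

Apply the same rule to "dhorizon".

Looking at the pairs, the operation is to keep only the vowels.
On "dhorizon" that produces "oio".

oio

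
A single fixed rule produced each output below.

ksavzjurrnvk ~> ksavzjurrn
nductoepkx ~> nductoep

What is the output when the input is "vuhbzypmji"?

vuhbzypm

Each output is the input with this applied: delete the last 2 characters.
Applying that to "vuhbzypmji" gives "vuhbzypm".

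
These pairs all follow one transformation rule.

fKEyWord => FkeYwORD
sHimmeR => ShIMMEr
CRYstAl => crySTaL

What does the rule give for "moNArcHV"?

MOnaRChv

What's happening: flip the case of every letter.
So "moNArcHV" becomes "MOnaRChv".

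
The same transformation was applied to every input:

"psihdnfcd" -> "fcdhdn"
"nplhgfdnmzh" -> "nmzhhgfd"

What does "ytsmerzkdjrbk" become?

The transformation: delete the first 3 characters, then swap the front and back halves of the string.
On "ytsmerzkdjrbk": the first step gives "merzkdjrbk", and the second then gives "djrbkmerzk".

djrbkmerzk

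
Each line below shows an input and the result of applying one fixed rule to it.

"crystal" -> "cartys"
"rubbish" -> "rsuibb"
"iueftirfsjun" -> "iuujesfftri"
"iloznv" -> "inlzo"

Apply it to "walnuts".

wtauln

The rule is to delete the last character, then take characters alternately from the front and the back (1st, last, 2nd, 2nd-last, ...).
"walnuts" → "walnut" → "wtauln".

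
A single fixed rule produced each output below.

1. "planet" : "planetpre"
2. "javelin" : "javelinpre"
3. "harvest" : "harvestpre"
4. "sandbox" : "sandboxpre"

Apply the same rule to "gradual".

Each output is the input with this applied: append "pre".
"gradual" → "gradualpre".

gradualpre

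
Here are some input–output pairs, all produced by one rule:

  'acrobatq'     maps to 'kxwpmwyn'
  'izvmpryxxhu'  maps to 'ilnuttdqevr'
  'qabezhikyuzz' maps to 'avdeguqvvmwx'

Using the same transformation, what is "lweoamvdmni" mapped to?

Looking at the pairs, the operation is to shift every letter 4 places backward in the alphabet (wrapping around), then move the first 3 characters to the end (rotate left by 3).
For "lweoamvdmni", step one produces "hsakwirzije"; step two turns that into "kwirzijehsa".

kwirzijehsa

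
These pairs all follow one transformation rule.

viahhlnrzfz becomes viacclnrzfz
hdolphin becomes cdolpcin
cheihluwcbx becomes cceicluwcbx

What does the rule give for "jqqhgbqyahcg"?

The pattern: replace every "h" with "c".
Doing the same to "jqqhgbqyahcg": "jqqcgbqyaccg".

jqqcgbqyaccg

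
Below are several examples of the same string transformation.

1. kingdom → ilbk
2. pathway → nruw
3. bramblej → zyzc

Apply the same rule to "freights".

The pattern: shift every letter 2 places backward in the alphabet (wrapping around), then keep every other character starting from the first (positions 1st, 3rd, 5th, ...).
Applying both steps to "freights": "dpcgefrq", then "dcer".
(Check on "kingdom": → "iglebmk" → "ilbk" ✓)

dcer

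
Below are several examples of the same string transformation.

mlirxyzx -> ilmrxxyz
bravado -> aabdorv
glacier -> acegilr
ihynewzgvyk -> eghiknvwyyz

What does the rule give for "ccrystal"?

In each case the input is transformed by: sort the characters into alphabetical order.
Doing the same to "ccrystal": "acclrsty".

acclrsty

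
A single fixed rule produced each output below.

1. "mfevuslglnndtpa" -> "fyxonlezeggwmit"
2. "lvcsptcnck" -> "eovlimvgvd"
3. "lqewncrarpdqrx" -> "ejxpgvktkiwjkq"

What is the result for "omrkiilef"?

hfkdbbexy

The pattern: shift every letter 7 places backward in the alphabet (wrapping around).
For "omrkiilef" the result is "hfkdbbexy".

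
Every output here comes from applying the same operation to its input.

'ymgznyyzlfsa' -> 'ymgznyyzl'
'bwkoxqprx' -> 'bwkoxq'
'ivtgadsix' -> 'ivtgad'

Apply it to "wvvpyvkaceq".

What's happening: delete the last 3 characters.
"wvvpyvkaceq" → "wvvpyvka".

wvvpyvka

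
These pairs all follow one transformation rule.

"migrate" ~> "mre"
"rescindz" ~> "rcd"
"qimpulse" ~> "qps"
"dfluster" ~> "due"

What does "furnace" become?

In each case the input is transformed by: keep one character in every 3, starting at position 1 (positions 1st, 4th, 7th, ...).
"furnace" → "fne".

fne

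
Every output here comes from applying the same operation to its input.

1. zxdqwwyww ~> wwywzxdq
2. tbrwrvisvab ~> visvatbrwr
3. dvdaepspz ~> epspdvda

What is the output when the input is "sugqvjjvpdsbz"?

jvpdsbsugqvj

The pattern: delete the last character, then swap the front and back halves of the string.
For "sugqvjjvpdsbz", step one produces "sugqvjjvpdsb"; step two turns that into "jvpdsbsugqvj".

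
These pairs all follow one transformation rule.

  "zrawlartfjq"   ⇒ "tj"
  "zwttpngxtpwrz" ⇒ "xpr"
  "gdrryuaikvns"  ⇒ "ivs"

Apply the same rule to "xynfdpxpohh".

ph

What's happening: keep every other character starting from the second (positions 2nd, 4th, 6th, ...), then delete the first 3 characters.
For "xynfdpxpohh", step one produces "yfpph"; step two turns that into "ph".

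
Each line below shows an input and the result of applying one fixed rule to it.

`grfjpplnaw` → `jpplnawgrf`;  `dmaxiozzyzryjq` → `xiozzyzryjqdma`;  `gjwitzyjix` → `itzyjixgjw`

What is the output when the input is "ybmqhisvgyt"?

qhisvgytybm

Looking at the pairs, the operation is to move the first 3 characters to the end (rotate left by 3).
"ybmqhisvgyt" → "qhisvgytybm".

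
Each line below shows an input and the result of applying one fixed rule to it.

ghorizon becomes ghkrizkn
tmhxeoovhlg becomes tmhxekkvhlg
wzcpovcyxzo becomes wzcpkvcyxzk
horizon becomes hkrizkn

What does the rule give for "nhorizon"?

nhkrizkn

Looking at the pairs, the operation is to replace every "o" with "k".
On "nhorizon" that produces "nhkrizkn".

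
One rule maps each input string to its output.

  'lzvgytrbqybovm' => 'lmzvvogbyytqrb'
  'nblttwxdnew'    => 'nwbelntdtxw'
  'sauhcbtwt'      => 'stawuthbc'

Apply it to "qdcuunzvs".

qsdvczunu

Looking at the pairs, the operation is to take characters alternately from the front and the back (1st, last, 2nd, 2nd-last, ...).
For "qdcuunzvs" the result is "qsdvczunu".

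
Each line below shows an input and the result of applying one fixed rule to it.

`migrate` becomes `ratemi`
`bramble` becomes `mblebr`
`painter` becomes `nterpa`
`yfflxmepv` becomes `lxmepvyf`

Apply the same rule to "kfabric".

The transformation: move the first 3 characters to the end (rotate left by 3), then delete the last character.
On "kfabric": the first step gives "brickfa", and the second then gives "brickf".

brickf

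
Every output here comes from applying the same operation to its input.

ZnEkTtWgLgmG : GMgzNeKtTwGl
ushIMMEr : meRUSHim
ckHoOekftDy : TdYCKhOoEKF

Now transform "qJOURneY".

The transformation: flip the case of every letter, then move the last 3 characters to the front (rotate right by 3).
So "qJOURneY" becomes "NEyQjour".

NEyQjour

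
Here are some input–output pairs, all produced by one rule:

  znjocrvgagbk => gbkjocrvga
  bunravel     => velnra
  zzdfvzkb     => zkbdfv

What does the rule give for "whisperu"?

eruisp

The rule is to delete the first 2 characters, then move the last 3 characters to the front (rotate right by 3).
Applying both steps to "whisperu": "isperu", then "eruisp".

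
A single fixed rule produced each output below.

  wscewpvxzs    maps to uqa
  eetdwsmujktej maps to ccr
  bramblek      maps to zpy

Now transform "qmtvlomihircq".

okr

Each output is the input with this applied: shift every letter 2 places backward in the alphabet (wrapping around), then keep only the first 3 characters.
For "qmtvlomihircq", step one produces "okrtjmkgfgpao"; step two turns that into "okr".
(Check on "bramblek": → "zpykzjci" → "zpy" ✓)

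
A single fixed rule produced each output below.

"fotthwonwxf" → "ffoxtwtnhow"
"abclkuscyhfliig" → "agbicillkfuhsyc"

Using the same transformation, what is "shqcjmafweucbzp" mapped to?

sphzqbccjumeawf

The pattern: take characters alternately from the front and the back (1st, last, 2nd, 2nd-last, ...).
On "shqcjmafweucbzp" that produces "sphzqbccjumeawf".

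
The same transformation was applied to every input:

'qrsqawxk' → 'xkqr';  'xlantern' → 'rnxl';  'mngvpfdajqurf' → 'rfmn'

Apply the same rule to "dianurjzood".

Rule — move the last 2 characters to the front (rotate right by 2), then keep only the first 4 characters.
Applying both steps to "dianurjzood": "oddianurjzo", then "oddi".

oddi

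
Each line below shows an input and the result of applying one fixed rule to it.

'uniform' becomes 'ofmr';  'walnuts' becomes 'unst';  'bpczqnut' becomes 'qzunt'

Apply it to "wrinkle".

knel

The rule is to delete the first 3 characters, then swap each adjacent pair of characters (1↔2, 3↔4, ...).
Applying both steps to "wrinkle": "nkle", then "knel".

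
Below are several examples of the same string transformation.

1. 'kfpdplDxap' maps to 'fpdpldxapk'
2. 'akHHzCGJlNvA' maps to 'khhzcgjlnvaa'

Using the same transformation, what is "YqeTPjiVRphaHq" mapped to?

qetpjivrphahqy

Rule — move the first character to the end, then convert every letter to lowercase.
Applying both steps to "YqeTPjiVRphaHq": "qeTPjiVRphaHqY", then "qetpjivrphahqy".
(Check on "akHHzCGJlNvA": → "kHHzCGJlNvAa" → "khhzcgjlnvaa" ✓)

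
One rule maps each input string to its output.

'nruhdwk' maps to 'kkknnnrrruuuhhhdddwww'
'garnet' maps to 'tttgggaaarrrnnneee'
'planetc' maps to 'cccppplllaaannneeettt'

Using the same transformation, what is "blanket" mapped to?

tttbbblllaaannnkkkeee

What's happening: move the last character to the front, then repeat every character 3 times.
Working it through for "blanket": intermediate "tblanke", final "tttbbblllaaannnkkkeee".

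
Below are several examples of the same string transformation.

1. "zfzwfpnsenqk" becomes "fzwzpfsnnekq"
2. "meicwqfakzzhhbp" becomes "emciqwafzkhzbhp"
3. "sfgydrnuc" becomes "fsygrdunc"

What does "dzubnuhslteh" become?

What's happening: swap each adjacent pair of characters (1↔2, 3↔4, ...).
Applying that to "dzubnuhslteh" gives "zdbuunshtlhe".

zdbuunshtlhe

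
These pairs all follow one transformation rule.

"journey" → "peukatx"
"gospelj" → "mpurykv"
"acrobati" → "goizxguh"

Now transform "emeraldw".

In each case the input is transformed by: shift every letter 6 places forward in the alphabet (wrapping around), then take characters alternately from the front and the back (1st, last, 2nd, 2nd-last, ...).
For "emeraldw", step one produces "kskxgrjc"; step two turns that into "kcsjkrxg".
(Check on "acrobati": → "gixuhgzo" → "goizxguh" ✓)

kcsjkrxg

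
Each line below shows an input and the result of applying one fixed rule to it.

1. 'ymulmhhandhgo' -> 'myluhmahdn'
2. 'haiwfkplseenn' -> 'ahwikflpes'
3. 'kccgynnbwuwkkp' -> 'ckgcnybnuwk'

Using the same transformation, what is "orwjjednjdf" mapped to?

The pattern: swap each adjacent pair of characters (1↔2, 3↔4, ...), then delete the last 3 characters.
Starting from "orwjjednjdf": after the first operation, "rojwejnddjf"; after the second, "rojwejnd".

rojwejnd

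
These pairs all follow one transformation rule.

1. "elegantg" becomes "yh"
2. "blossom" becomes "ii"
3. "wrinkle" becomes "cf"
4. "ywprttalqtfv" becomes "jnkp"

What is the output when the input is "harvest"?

Rule — shift every letter 6 places backward in the alphabet (wrapping around), then keep one character in every 3, starting at position 3 (positions 3rd, 6th, 9th, ...).
So "harvest" becomes "lm".

lm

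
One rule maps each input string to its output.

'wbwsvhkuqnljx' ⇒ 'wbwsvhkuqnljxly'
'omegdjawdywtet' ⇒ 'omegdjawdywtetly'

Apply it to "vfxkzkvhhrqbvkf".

The pattern: append "ly".
For "vfxkzkvhhrqbvkf" the result is "vfxkzkvhhrqbvkfly".

vfxkzkvhhrqbvkfly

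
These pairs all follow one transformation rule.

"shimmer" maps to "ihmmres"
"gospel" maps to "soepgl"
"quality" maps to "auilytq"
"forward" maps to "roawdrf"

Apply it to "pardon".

Each output is the input with this applied: move the first character to the end, then swap each adjacent pair of characters (1↔2, 3↔4, ...).
Working it through for "pardon": intermediate "ardonp", final "raodpn".

raodpn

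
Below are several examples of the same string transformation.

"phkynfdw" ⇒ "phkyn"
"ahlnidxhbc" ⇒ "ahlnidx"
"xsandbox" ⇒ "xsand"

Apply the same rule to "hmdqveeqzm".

Each output is the input with this applied: delete the last 3 characters.
Applying that to "hmdqveeqzm" gives "hmdqvee".

hmdqvee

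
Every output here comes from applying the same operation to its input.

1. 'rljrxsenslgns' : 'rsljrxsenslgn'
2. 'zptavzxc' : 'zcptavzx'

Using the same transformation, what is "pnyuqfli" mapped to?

In each case the input is transformed by: swap the first and last characters, then move the last character to the front.
Working it through for "pnyuqfli": intermediate "inyuqflp", final "pinyuqfl".

pinyuqfl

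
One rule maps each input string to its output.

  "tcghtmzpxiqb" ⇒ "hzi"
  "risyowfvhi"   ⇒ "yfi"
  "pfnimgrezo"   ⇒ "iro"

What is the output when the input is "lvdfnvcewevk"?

The pattern: delete the first 3 characters, then keep one character in every 3, starting at position 1 (positions 1st, 4th, 7th, ...).
On "lvdfnvcewevk": the first step gives "fnvcewevk", and the second then gives "fce".

fce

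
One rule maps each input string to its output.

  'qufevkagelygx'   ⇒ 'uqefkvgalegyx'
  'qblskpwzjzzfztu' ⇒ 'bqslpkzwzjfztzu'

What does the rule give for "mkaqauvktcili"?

kmqauakvctlii

In each case the input is transformed by: swap each adjacent pair of characters (1↔2, 3↔4, ...).
Applying that to "mkaqauvktcili" gives "kmqauakvctlii".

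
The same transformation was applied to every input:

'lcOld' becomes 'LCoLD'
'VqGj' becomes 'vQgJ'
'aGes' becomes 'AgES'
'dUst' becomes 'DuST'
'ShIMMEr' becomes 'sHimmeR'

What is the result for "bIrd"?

What's happening: flip the case of every letter.
So "bIrd" becomes "BiRD".

BiRD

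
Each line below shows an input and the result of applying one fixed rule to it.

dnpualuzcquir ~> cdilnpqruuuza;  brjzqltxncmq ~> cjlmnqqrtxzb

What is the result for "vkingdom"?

The transformation: sort the characters into alphabetical order, then move the first character to the end.
"vkingdom" → "dgikmnov" → "gikmnovd".
(Check on "dnpualuzcquir": → "acdilnpqruuuz" → "cdilnpqruuuza" ✓)

gikmnovd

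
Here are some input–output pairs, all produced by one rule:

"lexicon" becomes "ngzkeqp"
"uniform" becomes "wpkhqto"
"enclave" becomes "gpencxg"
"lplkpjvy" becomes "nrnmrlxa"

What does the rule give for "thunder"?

vjwpfgt

Looking at the pairs, the operation is to shift every letter 2 places forward in the alphabet (wrapping around).
On "thunder" that produces "vjwpfgt".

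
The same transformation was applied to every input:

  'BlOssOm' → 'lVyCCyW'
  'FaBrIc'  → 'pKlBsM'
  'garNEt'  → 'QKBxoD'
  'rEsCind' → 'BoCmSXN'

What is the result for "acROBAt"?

The rule is to shift every letter 10 places forward in the alphabet (wrapping around), then flip the case of every letter.
"acROBAt" → "kmBYLKd" → "KMbylkD".

KMbylkD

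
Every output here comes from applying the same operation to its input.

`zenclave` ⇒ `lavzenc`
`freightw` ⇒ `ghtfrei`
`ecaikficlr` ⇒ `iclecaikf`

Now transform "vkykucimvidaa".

The rule is to delete the last character, then move the last 3 characters to the front (rotate right by 3).
Working it through for "vkykucimvidaa": intermediate "vkykucimvida", final "idavkykucimv".

idavkykucimv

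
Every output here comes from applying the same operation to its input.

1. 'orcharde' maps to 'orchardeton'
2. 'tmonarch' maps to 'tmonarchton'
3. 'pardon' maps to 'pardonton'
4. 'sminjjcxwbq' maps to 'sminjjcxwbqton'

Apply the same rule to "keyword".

In each case the input is transformed by: append "ton".
Applying that to "keyword" gives "keywordton".

keywordton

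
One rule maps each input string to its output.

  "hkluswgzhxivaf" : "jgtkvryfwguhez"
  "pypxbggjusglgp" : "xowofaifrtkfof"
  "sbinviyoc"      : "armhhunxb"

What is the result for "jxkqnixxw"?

wipjhmwwv

What's happening: swap each adjacent pair of characters (1↔2, 3↔4, ...), then shift every letter 1 place backward in the alphabet (wrapping around).
On "jxkqnixxw" that produces "wipjhmwwv".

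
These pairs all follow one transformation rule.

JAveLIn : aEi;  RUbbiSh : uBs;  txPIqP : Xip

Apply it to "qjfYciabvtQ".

JyIBT

In each case the input is transformed by: keep every other character starting from the second (positions 2nd, 4th, 6th, ...), then flip the case of every letter.
Starting from "qjfYciabvtQ": after the first operation, "jYibt"; after the second, "JyIBT".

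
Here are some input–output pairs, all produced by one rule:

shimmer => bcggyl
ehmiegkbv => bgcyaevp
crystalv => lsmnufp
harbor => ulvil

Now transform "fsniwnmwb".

mhcqhgqv

Each output is the input with this applied: delete the first character, then shift every letter 6 places backward in the alphabet (wrapping around).
For "fsniwnmwb", step one produces "sniwnmwb"; step two turns that into "mhcqhgqv".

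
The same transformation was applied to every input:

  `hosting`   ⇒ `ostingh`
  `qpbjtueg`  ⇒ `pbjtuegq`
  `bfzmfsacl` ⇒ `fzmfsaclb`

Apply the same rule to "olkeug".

lkeugo

The rule is to move the first character to the end.
"olkeug" → "lkeugo".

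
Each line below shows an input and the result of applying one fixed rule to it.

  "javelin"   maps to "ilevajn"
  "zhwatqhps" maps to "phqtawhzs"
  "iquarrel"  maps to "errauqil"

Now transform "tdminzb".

The transformation: move the last character to the front, then reverse the string.
Applying that to "tdminzb" gives "znimdtb".

znimdtb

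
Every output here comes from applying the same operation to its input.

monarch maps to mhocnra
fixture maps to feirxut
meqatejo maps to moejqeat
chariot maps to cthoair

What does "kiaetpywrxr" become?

The transformation: take characters alternately from the front and the back (1st, last, 2nd, 2nd-last, ...).
"kiaetpywrxr" → "krixarewtyp".

krixarewtyp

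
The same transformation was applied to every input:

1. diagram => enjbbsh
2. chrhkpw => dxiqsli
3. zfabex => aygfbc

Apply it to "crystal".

The transformation: take characters alternately from the front and the back (1st, last, 2nd, 2nd-last, ...), then shift every letter 1 place forward in the alphabet (wrapping around).
Applying both steps to "crystal": "clrayts", then "dmsbzut".

dmsbzut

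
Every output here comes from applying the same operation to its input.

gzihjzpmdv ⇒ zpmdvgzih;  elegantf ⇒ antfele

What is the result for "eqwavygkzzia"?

gkzziaeqwav

Each output is the input with this applied: swap the front and back halves of the string, then delete the last character.
On "eqwavygkzzia": the first step gives "gkzziaeqwavy", and the second then gives "gkzziaeqwav".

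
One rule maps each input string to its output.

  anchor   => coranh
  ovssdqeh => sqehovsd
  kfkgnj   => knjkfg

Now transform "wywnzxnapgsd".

xapgsdwywnzn

What's happening: swap the front and back halves of the string, then swap the first and last characters.
"wywnzxnapgsd" → "napgsdwywnzx" → "xapgsdwywnzn".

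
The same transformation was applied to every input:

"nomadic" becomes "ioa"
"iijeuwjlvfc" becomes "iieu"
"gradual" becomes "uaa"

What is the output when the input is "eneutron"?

oeeu

Looking at the pairs, the operation is to move the last 3 characters to the front (rotate right by 3), then keep only the vowels.
"eneutron" → "roneneut" → "oeeu".
(Check on "iijeuwjlvfc": → "vfciijeuwjl" → "iieu" ✓)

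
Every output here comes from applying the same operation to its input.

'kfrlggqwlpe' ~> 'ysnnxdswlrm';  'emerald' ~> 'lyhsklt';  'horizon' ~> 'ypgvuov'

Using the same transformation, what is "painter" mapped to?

pualywh

Each output is the input with this applied: shift every letter 7 places forward in the alphabet (wrapping around), then move the first 2 characters to the end (rotate left by 2).
"painter" → "whpualy" → "pualywh".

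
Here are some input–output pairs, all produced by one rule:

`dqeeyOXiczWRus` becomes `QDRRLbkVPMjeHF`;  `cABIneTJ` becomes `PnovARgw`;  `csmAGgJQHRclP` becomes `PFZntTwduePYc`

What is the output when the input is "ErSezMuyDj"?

rEfRMzHLqW

Looking at the pairs, the operation is to flip the case of every letter, then shift every letter 13 places forward in the alphabet (wrapping around) — i.e. ROT13.
Applying both steps to "ErSezMuyDj": "eRsEZmUYdJ", then "rEfRMzHLqW".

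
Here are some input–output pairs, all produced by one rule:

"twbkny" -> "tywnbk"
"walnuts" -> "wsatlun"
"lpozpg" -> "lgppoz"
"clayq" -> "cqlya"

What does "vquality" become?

The transformation: take characters alternately from the front and the back (1st, last, 2nd, 2nd-last, ...).
"vquality" → "vyqtuial".

vyqtuial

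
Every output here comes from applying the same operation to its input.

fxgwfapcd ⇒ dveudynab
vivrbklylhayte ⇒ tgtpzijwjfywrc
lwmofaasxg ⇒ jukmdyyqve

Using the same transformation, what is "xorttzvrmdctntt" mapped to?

vmprrxtpkbarlrr

Rule — shift every letter 2 places backward in the alphabet (wrapping around).
Applying that to "xorttzvrmdctntt" gives "vmprrxtpkbarlrr".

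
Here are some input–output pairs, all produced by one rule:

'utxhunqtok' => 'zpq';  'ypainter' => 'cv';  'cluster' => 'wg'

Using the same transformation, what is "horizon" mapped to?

tq

Each output is the input with this applied: keep one character in every 3, starting at position 3 (positions 3rd, 6th, 9th, ...), then shift every letter 2 places forward in the alphabet (wrapping around).
On "horizon": the first step gives "ro", and the second then gives "tq".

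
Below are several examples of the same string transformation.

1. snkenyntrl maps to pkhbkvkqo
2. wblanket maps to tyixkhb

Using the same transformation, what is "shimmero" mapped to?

pefjjbo

Rule — delete the last character, then shift every letter 3 places backward in the alphabet (wrapping around).
Applying both steps to "shimmero": "shimmer", then "pefjjbo".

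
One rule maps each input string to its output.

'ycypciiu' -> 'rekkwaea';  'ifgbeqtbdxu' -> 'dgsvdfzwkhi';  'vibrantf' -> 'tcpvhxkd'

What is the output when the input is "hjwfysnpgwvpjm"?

haupriyxrlojly

In each case the input is transformed by: move the first 3 characters to the end (rotate left by 3), then shift every letter 2 places forward in the alphabet (wrapping around).
"hjwfysnpgwvpjm" → "fysnpgwvpjmhjw" → "haupriyxrlojly".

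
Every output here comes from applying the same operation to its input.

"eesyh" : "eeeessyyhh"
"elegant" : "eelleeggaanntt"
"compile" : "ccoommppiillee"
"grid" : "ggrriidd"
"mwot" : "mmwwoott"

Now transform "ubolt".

uubboolltt

What's happening: double every character.
Doing the same to "ubolt": "uubboolltt".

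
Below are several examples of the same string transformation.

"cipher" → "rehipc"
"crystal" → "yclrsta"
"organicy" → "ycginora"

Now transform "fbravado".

Looking at the pairs, the operation is to sort the characters into alphabetical order, then swap the first and last characters.
"fbravado" → "aabdforv" → "vabdfora".
(Check on "organicy": → "acginory" → "ycginora" ✓)

vabdfora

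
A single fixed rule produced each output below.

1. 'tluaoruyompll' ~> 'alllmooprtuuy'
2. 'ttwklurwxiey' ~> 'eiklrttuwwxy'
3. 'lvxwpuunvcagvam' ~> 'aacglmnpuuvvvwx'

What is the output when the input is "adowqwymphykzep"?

Looking at the pairs, the operation is to sort the characters into alphabetical order.
For "adowqwymphykzep" the result is "adehkmoppqwwyyz".

adehkmoppqwwyyz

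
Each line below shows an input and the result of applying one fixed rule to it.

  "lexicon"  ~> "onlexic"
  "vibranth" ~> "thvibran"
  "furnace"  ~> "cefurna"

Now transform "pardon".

The transformation: move the last 2 characters to the front (rotate right by 2).
Doing the same to "pardon": "onpard".

onpard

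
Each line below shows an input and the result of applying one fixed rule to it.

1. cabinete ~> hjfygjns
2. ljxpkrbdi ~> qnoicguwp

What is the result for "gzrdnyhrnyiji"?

lneownidssdwm

In each case the input is transformed by: shift every letter 5 places forward in the alphabet (wrapping around), then take characters alternately from the front and the back (1st, last, 2nd, 2nd-last, ...).
On "gzrdnyhrnyiji": the first step gives "lewisdmwsdnon", and the second then gives "lneownidssdwm".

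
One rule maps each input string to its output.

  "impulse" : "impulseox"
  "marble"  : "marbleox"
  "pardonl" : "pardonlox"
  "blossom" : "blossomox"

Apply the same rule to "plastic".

plasticox

The transformation: append "ox".
Doing the same to "plastic": "plasticox".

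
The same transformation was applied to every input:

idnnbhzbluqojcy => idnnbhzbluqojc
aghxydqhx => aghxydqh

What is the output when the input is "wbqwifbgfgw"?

The pattern: delete the last character.
On "wbqwifbgfgw" that produces "wbqwifbgfg".

wbqwifbgfg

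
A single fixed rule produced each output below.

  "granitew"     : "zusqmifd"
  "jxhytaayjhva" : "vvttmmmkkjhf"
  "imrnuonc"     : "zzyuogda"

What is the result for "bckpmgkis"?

The pattern: shift every letter 12 places forward in the alphabet (wrapping around), then sort the characters into reverse alphabetical order.
On "bckpmgkis": the first step gives "nowbyswue", and the second then gives "ywwusoneb".

ywwusoneb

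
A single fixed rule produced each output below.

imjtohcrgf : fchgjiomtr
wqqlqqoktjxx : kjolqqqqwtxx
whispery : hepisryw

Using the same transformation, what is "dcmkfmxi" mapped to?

The pattern: sort the characters into alphabetical order, then swap each adjacent pair of characters (1↔2, 3↔4, ...).
Applying both steps to "dcmkfmxi": "cdfikmmx", then "dcifmkxm".

dcifmkxm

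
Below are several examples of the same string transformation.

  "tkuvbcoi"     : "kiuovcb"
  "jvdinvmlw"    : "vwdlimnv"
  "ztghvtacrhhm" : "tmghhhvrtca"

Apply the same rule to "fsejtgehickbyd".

sdeyjbtkgceih

Looking at the pairs, the operation is to delete the first character, then take characters alternately from the front and the back (1st, last, 2nd, 2nd-last, ...).
For "fsejtgehickbyd", step one produces "sejtgehickbyd"; step two turns that into "sdeyjbtkgceih".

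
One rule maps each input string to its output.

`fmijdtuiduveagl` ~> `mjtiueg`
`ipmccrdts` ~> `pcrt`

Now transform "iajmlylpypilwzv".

What's happening: keep every other character starting from the second (positions 2nd, 4th, 6th, ...).
So "iajmlylpypilwzv" becomes "amypplz".

amypplz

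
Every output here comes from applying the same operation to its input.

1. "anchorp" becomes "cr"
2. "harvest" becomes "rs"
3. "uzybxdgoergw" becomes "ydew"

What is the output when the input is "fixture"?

The rule is to keep one character in every 3, starting at position 3 (positions 3rd, 6th, 9th, ...).
"fixture" → "xr".

xr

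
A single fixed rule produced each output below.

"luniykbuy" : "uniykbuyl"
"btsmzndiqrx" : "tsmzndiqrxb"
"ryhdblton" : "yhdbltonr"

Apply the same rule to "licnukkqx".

What's happening: move the first character to the end.
So "licnukkqx" becomes "icnukkqxl".

icnukkqxl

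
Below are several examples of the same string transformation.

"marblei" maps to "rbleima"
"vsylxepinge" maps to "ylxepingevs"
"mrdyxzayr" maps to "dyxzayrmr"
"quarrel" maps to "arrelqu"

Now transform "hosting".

The transformation: move the first 2 characters to the end (rotate left by 2).
On "hosting" that produces "stingho".

stingho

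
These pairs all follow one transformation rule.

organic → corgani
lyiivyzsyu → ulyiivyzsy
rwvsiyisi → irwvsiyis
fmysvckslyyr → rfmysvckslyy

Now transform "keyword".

The pattern: move the last character to the front.
"keyword" → "dkeywor".

dkeywor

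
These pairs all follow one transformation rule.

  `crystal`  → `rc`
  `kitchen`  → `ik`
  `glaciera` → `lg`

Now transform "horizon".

Each output is the input with this applied: swap each adjacent pair of characters (1↔2, 3↔4, ...), then keep only the first 2 characters.
Working it through for "horizon": intermediate "ohirozn", final "oh".

oh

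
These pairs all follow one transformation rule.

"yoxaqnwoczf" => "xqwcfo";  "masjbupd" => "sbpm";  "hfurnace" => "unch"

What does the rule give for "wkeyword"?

The rule is to move the first 2 characters to the end (rotate left by 2), then keep every other character starting from the first (positions 1st, 3rd, 5th, ...).
On "wkeyword" that produces "ewrw".

ewrw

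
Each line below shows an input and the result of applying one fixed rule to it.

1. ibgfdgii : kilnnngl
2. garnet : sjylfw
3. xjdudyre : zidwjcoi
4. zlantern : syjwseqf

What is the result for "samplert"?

The pattern: shift every letter 5 places forward in the alphabet (wrapping around), then move the first 3 characters to the end (rotate left by 3).
Working it through for "samplert": intermediate "xfruqjwy", final "uqjwyxfr".
(Check on "xjdudyre": → "coizidwj" → "zidwjcoi" ✓)

uqjwyxfr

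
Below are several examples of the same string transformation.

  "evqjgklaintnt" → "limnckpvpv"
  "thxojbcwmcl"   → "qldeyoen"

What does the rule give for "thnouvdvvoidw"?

The rule is to delete the first 3 characters, then shift every letter 2 places forward in the alphabet (wrapping around).
Applying both steps to "thnouvdvvoidw": "ouvdvvoidw", then "qwxfxxqkfy".
(Check on "evqjgklaintnt": → "jgklaintnt" → "limnckpvpv" ✓)

qwxfxxqkfy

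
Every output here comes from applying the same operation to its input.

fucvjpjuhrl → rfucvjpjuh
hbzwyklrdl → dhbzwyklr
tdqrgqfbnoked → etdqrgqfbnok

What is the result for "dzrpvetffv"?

What's happening: delete the last character, then move the last character to the front.
Applying both steps to "dzrpvetffv": "dzrpvetff", then "fdzrpvetf".

fdzrpvetf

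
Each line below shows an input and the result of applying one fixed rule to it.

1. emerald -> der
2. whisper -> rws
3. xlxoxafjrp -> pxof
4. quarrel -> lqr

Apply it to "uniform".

The rule is to keep one character in every 3, starting at position 1 (positions 1st, 4th, 7th, ...), then move the last character to the front.
Starting from "uniform": after the first operation, "ufm"; after the second, "muf".

muf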